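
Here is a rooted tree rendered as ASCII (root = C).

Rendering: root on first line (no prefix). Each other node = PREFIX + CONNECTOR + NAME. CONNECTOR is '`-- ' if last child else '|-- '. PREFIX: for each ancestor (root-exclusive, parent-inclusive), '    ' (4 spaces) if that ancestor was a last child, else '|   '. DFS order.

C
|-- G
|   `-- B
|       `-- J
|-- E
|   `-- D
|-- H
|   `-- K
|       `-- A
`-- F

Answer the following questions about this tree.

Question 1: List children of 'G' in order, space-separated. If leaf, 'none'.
Answer: B

Derivation:
Node G's children (from adjacency): B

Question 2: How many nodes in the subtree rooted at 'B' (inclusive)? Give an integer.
Subtree rooted at B contains: B, J
Count = 2

Answer: 2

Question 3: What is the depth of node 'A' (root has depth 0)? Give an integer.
Answer: 3

Derivation:
Path from root to A: C -> H -> K -> A
Depth = number of edges = 3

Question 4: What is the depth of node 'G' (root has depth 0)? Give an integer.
Answer: 1

Derivation:
Path from root to G: C -> G
Depth = number of edges = 1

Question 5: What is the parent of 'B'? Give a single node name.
Scan adjacency: B appears as child of G

Answer: G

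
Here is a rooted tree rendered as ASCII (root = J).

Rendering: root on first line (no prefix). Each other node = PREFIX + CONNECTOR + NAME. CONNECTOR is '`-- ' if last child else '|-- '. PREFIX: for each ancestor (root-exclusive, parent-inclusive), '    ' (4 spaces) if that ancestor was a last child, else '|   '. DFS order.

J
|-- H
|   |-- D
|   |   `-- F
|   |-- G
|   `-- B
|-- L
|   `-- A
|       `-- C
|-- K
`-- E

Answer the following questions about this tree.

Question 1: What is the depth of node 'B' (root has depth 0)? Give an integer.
Path from root to B: J -> H -> B
Depth = number of edges = 2

Answer: 2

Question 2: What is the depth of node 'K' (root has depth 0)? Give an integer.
Answer: 1

Derivation:
Path from root to K: J -> K
Depth = number of edges = 1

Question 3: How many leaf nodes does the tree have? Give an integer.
Answer: 6

Derivation:
Leaves (nodes with no children): B, C, E, F, G, K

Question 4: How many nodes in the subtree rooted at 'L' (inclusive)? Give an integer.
Subtree rooted at L contains: A, C, L
Count = 3

Answer: 3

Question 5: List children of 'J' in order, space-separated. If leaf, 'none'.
Node J's children (from adjacency): H, L, K, E

Answer: H L K E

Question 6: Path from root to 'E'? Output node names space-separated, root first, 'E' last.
Walk down from root: J -> E

Answer: J E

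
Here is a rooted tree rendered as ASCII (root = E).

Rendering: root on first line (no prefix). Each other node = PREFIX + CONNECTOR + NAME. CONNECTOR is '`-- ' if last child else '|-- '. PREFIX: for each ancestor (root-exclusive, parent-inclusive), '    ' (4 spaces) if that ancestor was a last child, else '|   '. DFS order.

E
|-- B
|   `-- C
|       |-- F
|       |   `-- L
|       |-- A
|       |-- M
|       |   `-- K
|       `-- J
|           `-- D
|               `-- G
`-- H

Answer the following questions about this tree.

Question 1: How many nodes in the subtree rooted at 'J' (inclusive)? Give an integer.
Answer: 3

Derivation:
Subtree rooted at J contains: D, G, J
Count = 3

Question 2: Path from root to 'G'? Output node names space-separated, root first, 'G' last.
Answer: E B C J D G

Derivation:
Walk down from root: E -> B -> C -> J -> D -> G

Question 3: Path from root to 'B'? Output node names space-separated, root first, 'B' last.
Answer: E B

Derivation:
Walk down from root: E -> B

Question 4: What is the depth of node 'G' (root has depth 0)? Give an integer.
Answer: 5

Derivation:
Path from root to G: E -> B -> C -> J -> D -> G
Depth = number of edges = 5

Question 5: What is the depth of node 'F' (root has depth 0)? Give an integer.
Path from root to F: E -> B -> C -> F
Depth = number of edges = 3

Answer: 3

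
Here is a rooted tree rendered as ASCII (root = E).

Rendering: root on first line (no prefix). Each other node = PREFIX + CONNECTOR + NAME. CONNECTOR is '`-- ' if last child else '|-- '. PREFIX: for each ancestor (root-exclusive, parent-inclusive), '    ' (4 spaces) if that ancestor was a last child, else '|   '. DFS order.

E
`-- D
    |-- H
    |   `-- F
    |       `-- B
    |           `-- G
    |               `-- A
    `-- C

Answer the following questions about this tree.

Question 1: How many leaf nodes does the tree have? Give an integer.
Answer: 2

Derivation:
Leaves (nodes with no children): A, C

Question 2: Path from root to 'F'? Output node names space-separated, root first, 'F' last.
Answer: E D H F

Derivation:
Walk down from root: E -> D -> H -> F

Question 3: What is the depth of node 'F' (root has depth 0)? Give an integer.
Answer: 3

Derivation:
Path from root to F: E -> D -> H -> F
Depth = number of edges = 3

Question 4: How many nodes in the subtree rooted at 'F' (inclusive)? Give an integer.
Subtree rooted at F contains: A, B, F, G
Count = 4

Answer: 4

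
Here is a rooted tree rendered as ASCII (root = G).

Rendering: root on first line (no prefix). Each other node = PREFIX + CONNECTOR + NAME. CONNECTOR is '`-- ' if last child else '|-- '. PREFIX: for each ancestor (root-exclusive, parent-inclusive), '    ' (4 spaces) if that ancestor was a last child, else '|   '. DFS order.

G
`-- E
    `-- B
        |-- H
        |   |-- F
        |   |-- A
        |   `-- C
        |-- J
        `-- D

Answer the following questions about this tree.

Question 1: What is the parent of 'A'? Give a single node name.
Answer: H

Derivation:
Scan adjacency: A appears as child of H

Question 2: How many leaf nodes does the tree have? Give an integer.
Answer: 5

Derivation:
Leaves (nodes with no children): A, C, D, F, J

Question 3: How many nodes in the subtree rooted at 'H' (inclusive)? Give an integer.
Answer: 4

Derivation:
Subtree rooted at H contains: A, C, F, H
Count = 4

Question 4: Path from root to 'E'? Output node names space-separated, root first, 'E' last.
Answer: G E

Derivation:
Walk down from root: G -> E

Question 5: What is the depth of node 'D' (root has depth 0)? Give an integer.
Answer: 3

Derivation:
Path from root to D: G -> E -> B -> D
Depth = number of edges = 3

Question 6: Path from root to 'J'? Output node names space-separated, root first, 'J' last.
Walk down from root: G -> E -> B -> J

Answer: G E B J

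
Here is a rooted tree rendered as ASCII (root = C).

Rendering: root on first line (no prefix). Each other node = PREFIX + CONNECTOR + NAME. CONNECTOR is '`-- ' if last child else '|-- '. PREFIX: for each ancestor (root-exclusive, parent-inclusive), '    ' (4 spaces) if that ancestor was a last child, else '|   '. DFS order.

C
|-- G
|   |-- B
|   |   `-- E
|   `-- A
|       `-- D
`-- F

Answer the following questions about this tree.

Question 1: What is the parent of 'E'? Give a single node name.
Answer: B

Derivation:
Scan adjacency: E appears as child of B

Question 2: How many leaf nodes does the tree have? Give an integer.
Leaves (nodes with no children): D, E, F

Answer: 3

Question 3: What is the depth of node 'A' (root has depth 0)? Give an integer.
Path from root to A: C -> G -> A
Depth = number of edges = 2

Answer: 2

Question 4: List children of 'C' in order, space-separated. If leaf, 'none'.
Answer: G F

Derivation:
Node C's children (from adjacency): G, F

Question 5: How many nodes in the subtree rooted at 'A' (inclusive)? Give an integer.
Answer: 2

Derivation:
Subtree rooted at A contains: A, D
Count = 2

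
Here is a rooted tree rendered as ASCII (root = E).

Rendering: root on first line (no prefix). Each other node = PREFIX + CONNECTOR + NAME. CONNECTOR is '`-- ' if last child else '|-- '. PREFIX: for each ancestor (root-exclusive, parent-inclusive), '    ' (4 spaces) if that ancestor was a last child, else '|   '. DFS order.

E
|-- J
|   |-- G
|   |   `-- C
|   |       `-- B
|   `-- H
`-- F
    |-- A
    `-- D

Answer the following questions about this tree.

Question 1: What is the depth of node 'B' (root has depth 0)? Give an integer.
Answer: 4

Derivation:
Path from root to B: E -> J -> G -> C -> B
Depth = number of edges = 4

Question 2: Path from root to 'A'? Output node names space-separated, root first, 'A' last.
Walk down from root: E -> F -> A

Answer: E F A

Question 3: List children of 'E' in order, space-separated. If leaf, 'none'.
Answer: J F

Derivation:
Node E's children (from adjacency): J, F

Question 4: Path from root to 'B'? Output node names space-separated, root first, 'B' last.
Walk down from root: E -> J -> G -> C -> B

Answer: E J G C B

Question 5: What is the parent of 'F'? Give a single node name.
Answer: E

Derivation:
Scan adjacency: F appears as child of E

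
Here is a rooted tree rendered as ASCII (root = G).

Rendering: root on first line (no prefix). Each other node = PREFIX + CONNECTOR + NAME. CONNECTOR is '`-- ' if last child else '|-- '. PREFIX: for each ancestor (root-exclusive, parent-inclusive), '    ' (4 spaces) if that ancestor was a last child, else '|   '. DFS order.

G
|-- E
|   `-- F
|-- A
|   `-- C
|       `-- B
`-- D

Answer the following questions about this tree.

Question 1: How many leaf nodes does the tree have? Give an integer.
Leaves (nodes with no children): B, D, F

Answer: 3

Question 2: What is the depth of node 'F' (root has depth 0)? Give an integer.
Path from root to F: G -> E -> F
Depth = number of edges = 2

Answer: 2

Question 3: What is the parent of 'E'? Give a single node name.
Scan adjacency: E appears as child of G

Answer: G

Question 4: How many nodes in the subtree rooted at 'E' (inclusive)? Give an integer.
Subtree rooted at E contains: E, F
Count = 2

Answer: 2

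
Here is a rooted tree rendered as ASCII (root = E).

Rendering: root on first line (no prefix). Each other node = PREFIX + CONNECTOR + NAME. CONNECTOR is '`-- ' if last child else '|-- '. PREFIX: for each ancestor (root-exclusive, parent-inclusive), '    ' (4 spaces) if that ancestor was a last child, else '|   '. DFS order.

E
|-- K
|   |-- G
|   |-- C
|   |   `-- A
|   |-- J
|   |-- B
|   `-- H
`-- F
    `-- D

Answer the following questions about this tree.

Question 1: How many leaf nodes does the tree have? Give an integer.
Answer: 6

Derivation:
Leaves (nodes with no children): A, B, D, G, H, J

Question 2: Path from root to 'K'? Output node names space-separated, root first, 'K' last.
Walk down from root: E -> K

Answer: E K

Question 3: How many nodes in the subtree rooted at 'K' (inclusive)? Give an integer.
Subtree rooted at K contains: A, B, C, G, H, J, K
Count = 7

Answer: 7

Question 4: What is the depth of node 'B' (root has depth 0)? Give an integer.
Answer: 2

Derivation:
Path from root to B: E -> K -> B
Depth = number of edges = 2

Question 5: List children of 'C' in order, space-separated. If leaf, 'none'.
Node C's children (from adjacency): A

Answer: A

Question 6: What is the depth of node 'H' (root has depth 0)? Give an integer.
Path from root to H: E -> K -> H
Depth = number of edges = 2

Answer: 2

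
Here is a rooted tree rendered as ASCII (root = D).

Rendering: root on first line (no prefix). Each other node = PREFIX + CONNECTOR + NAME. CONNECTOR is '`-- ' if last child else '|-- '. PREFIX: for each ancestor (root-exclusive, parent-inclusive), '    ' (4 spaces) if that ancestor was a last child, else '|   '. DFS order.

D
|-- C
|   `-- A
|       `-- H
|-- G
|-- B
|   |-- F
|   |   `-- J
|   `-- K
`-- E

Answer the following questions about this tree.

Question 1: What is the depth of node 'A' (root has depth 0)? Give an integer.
Path from root to A: D -> C -> A
Depth = number of edges = 2

Answer: 2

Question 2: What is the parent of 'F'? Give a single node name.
Answer: B

Derivation:
Scan adjacency: F appears as child of B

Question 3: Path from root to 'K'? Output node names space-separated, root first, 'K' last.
Walk down from root: D -> B -> K

Answer: D B K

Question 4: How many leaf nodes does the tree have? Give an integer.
Answer: 5

Derivation:
Leaves (nodes with no children): E, G, H, J, K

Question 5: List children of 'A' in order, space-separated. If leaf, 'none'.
Answer: H

Derivation:
Node A's children (from adjacency): H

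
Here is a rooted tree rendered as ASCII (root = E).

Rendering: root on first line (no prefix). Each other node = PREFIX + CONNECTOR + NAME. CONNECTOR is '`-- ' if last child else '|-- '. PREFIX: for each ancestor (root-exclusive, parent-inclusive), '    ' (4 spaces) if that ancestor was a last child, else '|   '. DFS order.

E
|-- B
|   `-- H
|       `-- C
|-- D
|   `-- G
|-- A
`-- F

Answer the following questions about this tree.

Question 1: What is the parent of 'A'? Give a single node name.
Scan adjacency: A appears as child of E

Answer: E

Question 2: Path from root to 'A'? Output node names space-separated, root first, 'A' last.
Walk down from root: E -> A

Answer: E A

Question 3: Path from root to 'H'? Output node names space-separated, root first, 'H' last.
Answer: E B H

Derivation:
Walk down from root: E -> B -> H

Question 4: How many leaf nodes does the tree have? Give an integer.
Answer: 4

Derivation:
Leaves (nodes with no children): A, C, F, G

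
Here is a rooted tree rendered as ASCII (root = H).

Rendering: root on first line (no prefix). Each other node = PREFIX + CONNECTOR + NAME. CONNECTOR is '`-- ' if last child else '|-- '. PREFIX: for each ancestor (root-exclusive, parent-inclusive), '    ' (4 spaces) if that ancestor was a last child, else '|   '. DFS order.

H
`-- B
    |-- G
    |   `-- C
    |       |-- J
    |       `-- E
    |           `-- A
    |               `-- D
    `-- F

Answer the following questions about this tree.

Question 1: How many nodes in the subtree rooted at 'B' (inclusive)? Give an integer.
Subtree rooted at B contains: A, B, C, D, E, F, G, J
Count = 8

Answer: 8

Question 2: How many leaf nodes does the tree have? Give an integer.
Leaves (nodes with no children): D, F, J

Answer: 3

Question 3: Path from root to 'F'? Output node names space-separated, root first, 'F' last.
Walk down from root: H -> B -> F

Answer: H B F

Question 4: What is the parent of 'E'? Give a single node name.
Scan adjacency: E appears as child of C

Answer: C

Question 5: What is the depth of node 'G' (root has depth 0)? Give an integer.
Path from root to G: H -> B -> G
Depth = number of edges = 2

Answer: 2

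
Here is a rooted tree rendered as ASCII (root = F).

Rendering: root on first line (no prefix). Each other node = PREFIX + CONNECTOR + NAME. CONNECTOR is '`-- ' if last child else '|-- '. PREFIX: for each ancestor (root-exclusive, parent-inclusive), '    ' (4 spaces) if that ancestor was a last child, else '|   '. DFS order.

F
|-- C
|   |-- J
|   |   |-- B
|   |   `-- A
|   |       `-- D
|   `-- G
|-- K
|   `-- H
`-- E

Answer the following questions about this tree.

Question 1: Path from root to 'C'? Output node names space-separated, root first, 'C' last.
Answer: F C

Derivation:
Walk down from root: F -> C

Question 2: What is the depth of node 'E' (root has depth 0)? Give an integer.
Answer: 1

Derivation:
Path from root to E: F -> E
Depth = number of edges = 1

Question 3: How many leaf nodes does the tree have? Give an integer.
Leaves (nodes with no children): B, D, E, G, H

Answer: 5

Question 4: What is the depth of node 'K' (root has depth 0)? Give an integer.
Path from root to K: F -> K
Depth = number of edges = 1

Answer: 1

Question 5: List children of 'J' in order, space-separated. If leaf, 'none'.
Answer: B A

Derivation:
Node J's children (from adjacency): B, A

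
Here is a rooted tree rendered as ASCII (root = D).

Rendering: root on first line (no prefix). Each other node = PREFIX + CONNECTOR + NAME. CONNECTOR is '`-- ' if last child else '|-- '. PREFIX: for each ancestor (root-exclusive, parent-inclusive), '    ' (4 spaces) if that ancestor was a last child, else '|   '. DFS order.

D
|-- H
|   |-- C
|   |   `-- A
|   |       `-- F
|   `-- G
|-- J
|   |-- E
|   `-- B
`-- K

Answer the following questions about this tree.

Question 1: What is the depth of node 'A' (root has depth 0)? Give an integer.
Path from root to A: D -> H -> C -> A
Depth = number of edges = 3

Answer: 3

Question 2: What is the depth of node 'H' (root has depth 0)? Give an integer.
Answer: 1

Derivation:
Path from root to H: D -> H
Depth = number of edges = 1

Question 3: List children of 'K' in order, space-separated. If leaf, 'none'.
Answer: none

Derivation:
Node K's children (from adjacency): (leaf)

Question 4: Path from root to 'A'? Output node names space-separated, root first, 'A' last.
Walk down from root: D -> H -> C -> A

Answer: D H C A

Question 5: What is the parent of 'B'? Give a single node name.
Answer: J

Derivation:
Scan adjacency: B appears as child of J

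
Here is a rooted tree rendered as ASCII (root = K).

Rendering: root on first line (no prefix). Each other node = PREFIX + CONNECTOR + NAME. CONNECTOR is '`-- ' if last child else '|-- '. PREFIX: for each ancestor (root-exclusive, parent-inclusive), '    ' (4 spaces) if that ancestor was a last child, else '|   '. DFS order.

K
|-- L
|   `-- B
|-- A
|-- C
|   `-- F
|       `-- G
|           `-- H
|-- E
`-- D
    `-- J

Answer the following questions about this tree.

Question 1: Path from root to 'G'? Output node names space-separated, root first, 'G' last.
Answer: K C F G

Derivation:
Walk down from root: K -> C -> F -> G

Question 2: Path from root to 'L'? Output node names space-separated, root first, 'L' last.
Walk down from root: K -> L

Answer: K L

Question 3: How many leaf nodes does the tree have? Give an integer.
Leaves (nodes with no children): A, B, E, H, J

Answer: 5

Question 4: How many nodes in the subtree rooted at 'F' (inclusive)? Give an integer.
Answer: 3

Derivation:
Subtree rooted at F contains: F, G, H
Count = 3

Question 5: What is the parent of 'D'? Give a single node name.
Scan adjacency: D appears as child of K

Answer: K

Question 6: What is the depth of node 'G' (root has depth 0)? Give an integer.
Path from root to G: K -> C -> F -> G
Depth = number of edges = 3

Answer: 3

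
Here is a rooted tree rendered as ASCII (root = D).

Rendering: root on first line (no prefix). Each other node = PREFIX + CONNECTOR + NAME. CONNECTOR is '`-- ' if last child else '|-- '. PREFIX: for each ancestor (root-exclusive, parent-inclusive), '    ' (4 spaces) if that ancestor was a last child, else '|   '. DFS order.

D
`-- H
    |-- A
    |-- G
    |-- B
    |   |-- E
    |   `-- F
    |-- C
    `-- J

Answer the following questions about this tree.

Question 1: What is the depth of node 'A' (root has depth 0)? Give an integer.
Answer: 2

Derivation:
Path from root to A: D -> H -> A
Depth = number of edges = 2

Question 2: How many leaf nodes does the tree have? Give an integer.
Leaves (nodes with no children): A, C, E, F, G, J

Answer: 6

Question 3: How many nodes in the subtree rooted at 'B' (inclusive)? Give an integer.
Subtree rooted at B contains: B, E, F
Count = 3

Answer: 3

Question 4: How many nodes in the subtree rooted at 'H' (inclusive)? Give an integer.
Answer: 8

Derivation:
Subtree rooted at H contains: A, B, C, E, F, G, H, J
Count = 8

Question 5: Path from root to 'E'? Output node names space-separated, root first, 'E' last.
Answer: D H B E

Derivation:
Walk down from root: D -> H -> B -> E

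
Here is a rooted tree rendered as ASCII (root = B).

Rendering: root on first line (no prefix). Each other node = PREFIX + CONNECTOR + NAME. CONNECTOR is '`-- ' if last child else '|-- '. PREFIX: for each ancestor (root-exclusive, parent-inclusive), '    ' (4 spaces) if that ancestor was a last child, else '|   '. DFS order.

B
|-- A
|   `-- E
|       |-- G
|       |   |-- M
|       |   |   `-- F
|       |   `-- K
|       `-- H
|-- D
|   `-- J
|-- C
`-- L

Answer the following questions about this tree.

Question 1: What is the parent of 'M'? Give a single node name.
Scan adjacency: M appears as child of G

Answer: G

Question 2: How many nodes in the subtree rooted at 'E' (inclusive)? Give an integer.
Answer: 6

Derivation:
Subtree rooted at E contains: E, F, G, H, K, M
Count = 6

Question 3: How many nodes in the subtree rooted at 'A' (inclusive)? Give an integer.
Subtree rooted at A contains: A, E, F, G, H, K, M
Count = 7

Answer: 7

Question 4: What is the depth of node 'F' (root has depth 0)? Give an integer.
Path from root to F: B -> A -> E -> G -> M -> F
Depth = number of edges = 5

Answer: 5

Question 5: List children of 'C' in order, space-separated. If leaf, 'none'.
Answer: none

Derivation:
Node C's children (from adjacency): (leaf)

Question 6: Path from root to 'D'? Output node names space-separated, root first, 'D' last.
Answer: B D

Derivation:
Walk down from root: B -> D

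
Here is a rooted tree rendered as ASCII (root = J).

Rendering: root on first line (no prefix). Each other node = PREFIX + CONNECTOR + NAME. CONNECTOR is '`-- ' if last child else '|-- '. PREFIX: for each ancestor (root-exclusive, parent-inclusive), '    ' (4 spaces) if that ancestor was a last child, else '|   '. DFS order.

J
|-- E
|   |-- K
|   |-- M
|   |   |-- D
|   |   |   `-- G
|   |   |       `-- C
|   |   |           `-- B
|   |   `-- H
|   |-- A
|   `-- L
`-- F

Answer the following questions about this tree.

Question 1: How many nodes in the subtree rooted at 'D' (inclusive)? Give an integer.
Answer: 4

Derivation:
Subtree rooted at D contains: B, C, D, G
Count = 4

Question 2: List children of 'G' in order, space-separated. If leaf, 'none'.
Answer: C

Derivation:
Node G's children (from adjacency): C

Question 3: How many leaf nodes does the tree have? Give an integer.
Answer: 6

Derivation:
Leaves (nodes with no children): A, B, F, H, K, L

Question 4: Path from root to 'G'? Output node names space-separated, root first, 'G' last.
Walk down from root: J -> E -> M -> D -> G

Answer: J E M D G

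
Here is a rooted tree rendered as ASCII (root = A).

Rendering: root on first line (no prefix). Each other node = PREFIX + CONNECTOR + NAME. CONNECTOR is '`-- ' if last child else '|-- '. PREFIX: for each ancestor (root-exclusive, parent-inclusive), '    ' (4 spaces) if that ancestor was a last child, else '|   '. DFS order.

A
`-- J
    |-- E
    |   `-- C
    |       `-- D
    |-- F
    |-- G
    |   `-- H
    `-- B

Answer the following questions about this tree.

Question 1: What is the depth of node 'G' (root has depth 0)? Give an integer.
Answer: 2

Derivation:
Path from root to G: A -> J -> G
Depth = number of edges = 2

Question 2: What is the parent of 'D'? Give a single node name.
Scan adjacency: D appears as child of C

Answer: C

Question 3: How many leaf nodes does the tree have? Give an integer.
Leaves (nodes with no children): B, D, F, H

Answer: 4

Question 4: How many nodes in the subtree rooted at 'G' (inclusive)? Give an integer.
Subtree rooted at G contains: G, H
Count = 2

Answer: 2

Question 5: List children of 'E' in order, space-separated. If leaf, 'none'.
Answer: C

Derivation:
Node E's children (from adjacency): C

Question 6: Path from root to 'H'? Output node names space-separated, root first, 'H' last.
Walk down from root: A -> J -> G -> H

Answer: A J G H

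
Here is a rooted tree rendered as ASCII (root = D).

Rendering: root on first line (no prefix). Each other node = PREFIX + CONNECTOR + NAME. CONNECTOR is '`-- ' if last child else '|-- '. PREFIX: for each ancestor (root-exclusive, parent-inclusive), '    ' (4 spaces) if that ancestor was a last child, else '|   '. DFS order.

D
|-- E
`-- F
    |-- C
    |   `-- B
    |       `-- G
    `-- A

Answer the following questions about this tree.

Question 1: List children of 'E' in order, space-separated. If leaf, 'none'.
Answer: none

Derivation:
Node E's children (from adjacency): (leaf)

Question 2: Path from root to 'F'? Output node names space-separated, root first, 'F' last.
Answer: D F

Derivation:
Walk down from root: D -> F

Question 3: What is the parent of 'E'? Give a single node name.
Scan adjacency: E appears as child of D

Answer: D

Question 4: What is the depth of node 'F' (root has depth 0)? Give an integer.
Path from root to F: D -> F
Depth = number of edges = 1

Answer: 1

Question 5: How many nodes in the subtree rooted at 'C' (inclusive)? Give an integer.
Answer: 3

Derivation:
Subtree rooted at C contains: B, C, G
Count = 3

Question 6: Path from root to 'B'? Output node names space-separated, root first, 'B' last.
Answer: D F C B

Derivation:
Walk down from root: D -> F -> C -> B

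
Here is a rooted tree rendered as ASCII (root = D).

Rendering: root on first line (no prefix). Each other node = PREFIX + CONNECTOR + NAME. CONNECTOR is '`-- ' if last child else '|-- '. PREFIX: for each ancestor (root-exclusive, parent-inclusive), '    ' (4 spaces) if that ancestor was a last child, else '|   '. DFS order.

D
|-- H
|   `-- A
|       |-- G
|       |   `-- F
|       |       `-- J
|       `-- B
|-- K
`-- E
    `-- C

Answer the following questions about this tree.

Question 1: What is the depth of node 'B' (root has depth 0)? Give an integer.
Answer: 3

Derivation:
Path from root to B: D -> H -> A -> B
Depth = number of edges = 3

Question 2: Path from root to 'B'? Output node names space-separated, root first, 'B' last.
Answer: D H A B

Derivation:
Walk down from root: D -> H -> A -> B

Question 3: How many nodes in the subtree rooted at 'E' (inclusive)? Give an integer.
Subtree rooted at E contains: C, E
Count = 2

Answer: 2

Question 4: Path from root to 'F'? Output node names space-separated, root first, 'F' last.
Walk down from root: D -> H -> A -> G -> F

Answer: D H A G F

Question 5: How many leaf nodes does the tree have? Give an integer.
Answer: 4

Derivation:
Leaves (nodes with no children): B, C, J, K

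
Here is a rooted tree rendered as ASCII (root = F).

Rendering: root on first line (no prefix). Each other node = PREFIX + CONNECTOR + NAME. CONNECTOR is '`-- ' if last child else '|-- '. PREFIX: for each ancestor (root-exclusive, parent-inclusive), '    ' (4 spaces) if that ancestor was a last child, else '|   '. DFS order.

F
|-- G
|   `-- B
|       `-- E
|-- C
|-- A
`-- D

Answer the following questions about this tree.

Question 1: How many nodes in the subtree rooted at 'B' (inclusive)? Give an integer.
Answer: 2

Derivation:
Subtree rooted at B contains: B, E
Count = 2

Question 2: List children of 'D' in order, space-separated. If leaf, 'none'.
Answer: none

Derivation:
Node D's children (from adjacency): (leaf)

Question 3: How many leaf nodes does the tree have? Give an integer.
Leaves (nodes with no children): A, C, D, E

Answer: 4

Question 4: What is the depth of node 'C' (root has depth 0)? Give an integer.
Answer: 1

Derivation:
Path from root to C: F -> C
Depth = number of edges = 1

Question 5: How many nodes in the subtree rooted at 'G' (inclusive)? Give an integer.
Subtree rooted at G contains: B, E, G
Count = 3

Answer: 3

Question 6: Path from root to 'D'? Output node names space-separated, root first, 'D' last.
Answer: F D

Derivation:
Walk down from root: F -> D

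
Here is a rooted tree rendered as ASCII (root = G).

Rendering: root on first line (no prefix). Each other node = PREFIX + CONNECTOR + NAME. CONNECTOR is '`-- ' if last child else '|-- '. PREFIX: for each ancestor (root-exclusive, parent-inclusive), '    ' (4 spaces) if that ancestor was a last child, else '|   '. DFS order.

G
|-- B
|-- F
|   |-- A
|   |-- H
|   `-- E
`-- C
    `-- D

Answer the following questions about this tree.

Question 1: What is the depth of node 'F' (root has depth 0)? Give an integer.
Answer: 1

Derivation:
Path from root to F: G -> F
Depth = number of edges = 1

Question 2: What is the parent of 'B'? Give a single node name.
Scan adjacency: B appears as child of G

Answer: G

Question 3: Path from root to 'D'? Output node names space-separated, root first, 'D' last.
Answer: G C D

Derivation:
Walk down from root: G -> C -> D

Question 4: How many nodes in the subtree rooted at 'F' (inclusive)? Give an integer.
Answer: 4

Derivation:
Subtree rooted at F contains: A, E, F, H
Count = 4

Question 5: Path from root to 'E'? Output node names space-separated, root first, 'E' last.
Walk down from root: G -> F -> E

Answer: G F E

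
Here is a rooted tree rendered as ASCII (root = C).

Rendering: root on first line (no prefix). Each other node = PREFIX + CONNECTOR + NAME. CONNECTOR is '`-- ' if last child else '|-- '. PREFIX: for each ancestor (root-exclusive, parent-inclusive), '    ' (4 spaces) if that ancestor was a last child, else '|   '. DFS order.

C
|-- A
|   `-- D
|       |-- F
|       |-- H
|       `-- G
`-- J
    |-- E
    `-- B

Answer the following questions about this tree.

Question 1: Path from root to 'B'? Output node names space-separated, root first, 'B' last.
Answer: C J B

Derivation:
Walk down from root: C -> J -> B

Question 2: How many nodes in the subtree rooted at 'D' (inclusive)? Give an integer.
Answer: 4

Derivation:
Subtree rooted at D contains: D, F, G, H
Count = 4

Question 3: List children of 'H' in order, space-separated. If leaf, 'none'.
Answer: none

Derivation:
Node H's children (from adjacency): (leaf)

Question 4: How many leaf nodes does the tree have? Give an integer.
Leaves (nodes with no children): B, E, F, G, H

Answer: 5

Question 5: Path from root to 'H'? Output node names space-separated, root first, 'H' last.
Walk down from root: C -> A -> D -> H

Answer: C A D H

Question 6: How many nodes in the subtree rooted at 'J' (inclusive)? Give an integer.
Answer: 3

Derivation:
Subtree rooted at J contains: B, E, J
Count = 3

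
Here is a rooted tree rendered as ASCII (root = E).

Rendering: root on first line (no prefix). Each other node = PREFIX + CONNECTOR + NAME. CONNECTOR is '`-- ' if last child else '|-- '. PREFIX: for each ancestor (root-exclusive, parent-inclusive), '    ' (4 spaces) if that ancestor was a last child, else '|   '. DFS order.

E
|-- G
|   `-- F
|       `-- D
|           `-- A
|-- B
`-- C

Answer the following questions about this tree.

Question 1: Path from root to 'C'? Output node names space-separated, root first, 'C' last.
Walk down from root: E -> C

Answer: E C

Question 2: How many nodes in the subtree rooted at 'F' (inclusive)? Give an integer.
Answer: 3

Derivation:
Subtree rooted at F contains: A, D, F
Count = 3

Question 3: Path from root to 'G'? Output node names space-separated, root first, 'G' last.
Answer: E G

Derivation:
Walk down from root: E -> G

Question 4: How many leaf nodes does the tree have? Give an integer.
Answer: 3

Derivation:
Leaves (nodes with no children): A, B, C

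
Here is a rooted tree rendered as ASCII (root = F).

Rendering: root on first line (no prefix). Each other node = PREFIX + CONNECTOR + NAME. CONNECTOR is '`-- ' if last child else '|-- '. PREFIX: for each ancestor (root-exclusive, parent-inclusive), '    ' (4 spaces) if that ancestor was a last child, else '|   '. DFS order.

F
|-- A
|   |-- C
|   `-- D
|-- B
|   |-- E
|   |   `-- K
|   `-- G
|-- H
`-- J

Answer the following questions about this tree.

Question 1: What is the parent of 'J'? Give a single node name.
Scan adjacency: J appears as child of F

Answer: F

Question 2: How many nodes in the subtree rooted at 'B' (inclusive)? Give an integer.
Subtree rooted at B contains: B, E, G, K
Count = 4

Answer: 4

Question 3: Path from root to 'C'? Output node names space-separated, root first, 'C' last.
Answer: F A C

Derivation:
Walk down from root: F -> A -> C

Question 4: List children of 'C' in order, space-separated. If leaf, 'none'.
Answer: none

Derivation:
Node C's children (from adjacency): (leaf)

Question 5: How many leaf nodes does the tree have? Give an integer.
Leaves (nodes with no children): C, D, G, H, J, K

Answer: 6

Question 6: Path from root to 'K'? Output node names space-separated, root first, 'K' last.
Walk down from root: F -> B -> E -> K

Answer: F B E K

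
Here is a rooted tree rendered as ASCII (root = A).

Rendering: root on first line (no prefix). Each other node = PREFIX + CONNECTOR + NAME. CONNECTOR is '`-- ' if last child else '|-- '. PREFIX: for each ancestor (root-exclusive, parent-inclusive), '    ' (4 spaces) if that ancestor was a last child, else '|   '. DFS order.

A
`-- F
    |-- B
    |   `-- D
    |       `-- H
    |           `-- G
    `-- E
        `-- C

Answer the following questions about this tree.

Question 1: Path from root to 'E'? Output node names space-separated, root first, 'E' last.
Walk down from root: A -> F -> E

Answer: A F E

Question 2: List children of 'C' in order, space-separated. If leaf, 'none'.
Answer: none

Derivation:
Node C's children (from adjacency): (leaf)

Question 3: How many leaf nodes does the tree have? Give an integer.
Answer: 2

Derivation:
Leaves (nodes with no children): C, G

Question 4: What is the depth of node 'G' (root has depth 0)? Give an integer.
Path from root to G: A -> F -> B -> D -> H -> G
Depth = number of edges = 5

Answer: 5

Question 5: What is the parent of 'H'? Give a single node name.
Answer: D

Derivation:
Scan adjacency: H appears as child of D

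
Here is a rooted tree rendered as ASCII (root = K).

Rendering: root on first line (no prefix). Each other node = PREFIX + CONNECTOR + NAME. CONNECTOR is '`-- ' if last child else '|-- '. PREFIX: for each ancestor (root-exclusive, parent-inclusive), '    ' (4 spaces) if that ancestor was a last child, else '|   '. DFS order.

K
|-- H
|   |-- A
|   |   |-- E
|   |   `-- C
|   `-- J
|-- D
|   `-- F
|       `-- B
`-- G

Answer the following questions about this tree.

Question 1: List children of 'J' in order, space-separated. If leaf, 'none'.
Answer: none

Derivation:
Node J's children (from adjacency): (leaf)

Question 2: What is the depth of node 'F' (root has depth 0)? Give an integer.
Answer: 2

Derivation:
Path from root to F: K -> D -> F
Depth = number of edges = 2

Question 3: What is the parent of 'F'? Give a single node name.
Answer: D

Derivation:
Scan adjacency: F appears as child of D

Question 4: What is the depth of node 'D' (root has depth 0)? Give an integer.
Path from root to D: K -> D
Depth = number of edges = 1

Answer: 1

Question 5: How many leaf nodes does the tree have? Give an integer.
Leaves (nodes with no children): B, C, E, G, J

Answer: 5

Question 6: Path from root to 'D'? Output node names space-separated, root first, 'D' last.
Answer: K D

Derivation:
Walk down from root: K -> D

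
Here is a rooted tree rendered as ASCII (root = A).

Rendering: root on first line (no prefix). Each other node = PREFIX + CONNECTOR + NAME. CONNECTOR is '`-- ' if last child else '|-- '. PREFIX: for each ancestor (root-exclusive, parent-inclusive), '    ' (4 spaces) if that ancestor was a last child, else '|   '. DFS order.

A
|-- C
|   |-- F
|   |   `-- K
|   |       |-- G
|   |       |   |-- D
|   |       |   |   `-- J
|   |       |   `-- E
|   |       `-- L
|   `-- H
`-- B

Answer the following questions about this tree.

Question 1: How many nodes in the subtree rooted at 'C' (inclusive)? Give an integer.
Subtree rooted at C contains: C, D, E, F, G, H, J, K, L
Count = 9

Answer: 9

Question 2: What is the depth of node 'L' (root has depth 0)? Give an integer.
Answer: 4

Derivation:
Path from root to L: A -> C -> F -> K -> L
Depth = number of edges = 4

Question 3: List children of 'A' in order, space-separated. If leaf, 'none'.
Node A's children (from adjacency): C, B

Answer: C B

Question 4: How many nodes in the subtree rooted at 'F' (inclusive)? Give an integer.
Answer: 7

Derivation:
Subtree rooted at F contains: D, E, F, G, J, K, L
Count = 7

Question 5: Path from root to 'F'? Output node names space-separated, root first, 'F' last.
Answer: A C F

Derivation:
Walk down from root: A -> C -> F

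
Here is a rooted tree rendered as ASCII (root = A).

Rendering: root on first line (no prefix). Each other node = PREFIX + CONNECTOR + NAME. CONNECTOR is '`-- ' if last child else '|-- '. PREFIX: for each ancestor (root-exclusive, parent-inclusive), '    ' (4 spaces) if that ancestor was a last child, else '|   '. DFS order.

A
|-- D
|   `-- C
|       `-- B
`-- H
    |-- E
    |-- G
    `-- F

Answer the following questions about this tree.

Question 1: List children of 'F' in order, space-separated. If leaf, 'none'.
Answer: none

Derivation:
Node F's children (from adjacency): (leaf)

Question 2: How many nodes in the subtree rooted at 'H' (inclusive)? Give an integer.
Subtree rooted at H contains: E, F, G, H
Count = 4

Answer: 4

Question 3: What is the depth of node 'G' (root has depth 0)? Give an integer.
Path from root to G: A -> H -> G
Depth = number of edges = 2

Answer: 2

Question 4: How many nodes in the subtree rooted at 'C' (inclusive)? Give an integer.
Answer: 2

Derivation:
Subtree rooted at C contains: B, C
Count = 2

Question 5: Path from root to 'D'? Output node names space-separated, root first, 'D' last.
Walk down from root: A -> D

Answer: A D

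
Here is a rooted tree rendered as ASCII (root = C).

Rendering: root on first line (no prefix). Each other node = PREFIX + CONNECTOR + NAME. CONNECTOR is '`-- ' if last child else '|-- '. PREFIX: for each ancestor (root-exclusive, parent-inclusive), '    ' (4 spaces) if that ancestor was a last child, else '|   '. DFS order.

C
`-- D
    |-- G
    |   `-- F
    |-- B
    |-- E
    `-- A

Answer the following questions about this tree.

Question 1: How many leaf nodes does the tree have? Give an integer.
Answer: 4

Derivation:
Leaves (nodes with no children): A, B, E, F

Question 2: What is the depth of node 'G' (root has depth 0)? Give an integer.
Answer: 2

Derivation:
Path from root to G: C -> D -> G
Depth = number of edges = 2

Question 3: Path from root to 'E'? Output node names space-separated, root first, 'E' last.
Walk down from root: C -> D -> E

Answer: C D E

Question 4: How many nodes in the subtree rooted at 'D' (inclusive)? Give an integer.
Answer: 6

Derivation:
Subtree rooted at D contains: A, B, D, E, F, G
Count = 6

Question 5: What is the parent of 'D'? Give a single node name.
Answer: C

Derivation:
Scan adjacency: D appears as child of C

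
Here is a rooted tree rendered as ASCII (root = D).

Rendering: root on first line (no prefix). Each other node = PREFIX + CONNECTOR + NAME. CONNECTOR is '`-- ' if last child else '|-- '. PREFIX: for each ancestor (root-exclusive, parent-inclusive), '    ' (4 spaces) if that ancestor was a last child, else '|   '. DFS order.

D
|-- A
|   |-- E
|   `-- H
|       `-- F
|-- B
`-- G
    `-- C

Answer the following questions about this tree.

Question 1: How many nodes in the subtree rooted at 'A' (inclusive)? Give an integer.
Answer: 4

Derivation:
Subtree rooted at A contains: A, E, F, H
Count = 4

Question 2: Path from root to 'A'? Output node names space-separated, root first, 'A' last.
Answer: D A

Derivation:
Walk down from root: D -> A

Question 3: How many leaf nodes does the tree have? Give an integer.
Answer: 4

Derivation:
Leaves (nodes with no children): B, C, E, F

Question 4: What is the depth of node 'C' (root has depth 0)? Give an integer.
Path from root to C: D -> G -> C
Depth = number of edges = 2

Answer: 2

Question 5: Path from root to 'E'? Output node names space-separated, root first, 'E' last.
Walk down from root: D -> A -> E

Answer: D A E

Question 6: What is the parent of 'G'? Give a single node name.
Scan adjacency: G appears as child of D

Answer: D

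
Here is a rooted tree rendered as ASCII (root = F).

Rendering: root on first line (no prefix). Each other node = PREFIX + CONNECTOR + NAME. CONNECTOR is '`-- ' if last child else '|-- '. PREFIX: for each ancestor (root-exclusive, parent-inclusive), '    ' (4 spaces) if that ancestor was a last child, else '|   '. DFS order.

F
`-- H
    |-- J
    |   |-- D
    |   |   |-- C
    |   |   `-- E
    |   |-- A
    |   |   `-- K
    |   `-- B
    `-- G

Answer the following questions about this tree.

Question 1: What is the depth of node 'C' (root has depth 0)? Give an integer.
Answer: 4

Derivation:
Path from root to C: F -> H -> J -> D -> C
Depth = number of edges = 4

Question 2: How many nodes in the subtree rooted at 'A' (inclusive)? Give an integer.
Answer: 2

Derivation:
Subtree rooted at A contains: A, K
Count = 2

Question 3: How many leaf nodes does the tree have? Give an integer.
Leaves (nodes with no children): B, C, E, G, K

Answer: 5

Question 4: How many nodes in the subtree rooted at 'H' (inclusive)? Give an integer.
Subtree rooted at H contains: A, B, C, D, E, G, H, J, K
Count = 9

Answer: 9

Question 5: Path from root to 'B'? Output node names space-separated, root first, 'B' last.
Walk down from root: F -> H -> J -> B

Answer: F H J B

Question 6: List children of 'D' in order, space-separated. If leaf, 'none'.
Answer: C E

Derivation:
Node D's children (from adjacency): C, E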